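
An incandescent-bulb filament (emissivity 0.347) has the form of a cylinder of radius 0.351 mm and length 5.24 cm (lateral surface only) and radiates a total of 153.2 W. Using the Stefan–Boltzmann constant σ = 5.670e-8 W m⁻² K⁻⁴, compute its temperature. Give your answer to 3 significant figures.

T ≈ 2.87×10³ K

Lateral area A = 2πrL = 2π×3.51×10⁻⁴×0.0524 = 1.15563×10⁻⁴ m².
P = εσAT⁴ ⇒ T = (P/(εσA))^(1/4) = (153.2/(0.347×5.670×10⁻⁸×1.15563×10⁻⁴))^(1/4) = 2.87×10³ K.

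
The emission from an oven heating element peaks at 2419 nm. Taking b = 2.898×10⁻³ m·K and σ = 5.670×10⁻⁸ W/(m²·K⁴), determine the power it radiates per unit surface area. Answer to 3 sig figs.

I ≈ 1.17×10⁵ W/m²

Wien's law: T = b/λ_max = 2.898×10⁻³/2.419×10⁻⁶ = 1198.02 K.
Then I = σT⁴ = 5.670×10⁻⁸×(1198.02)⁴ = 1.17×10⁵ W/m².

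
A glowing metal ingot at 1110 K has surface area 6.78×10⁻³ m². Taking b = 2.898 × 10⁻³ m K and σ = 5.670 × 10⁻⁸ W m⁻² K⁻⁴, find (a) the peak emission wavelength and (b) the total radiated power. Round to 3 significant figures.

(a) λ_max = b/T = 2.898×10⁻³/1110 = 2.611×10⁻⁶ m = 2.61×10³ nm.
Area A = 6.78×10⁻³ m².
(b) P = σAT⁴ = 5.670×10⁻⁸×6.78×10⁻³×(1110)⁴ = 584 W.

λ_max ≈ 2.61×10³ nm; P ≈ 584 W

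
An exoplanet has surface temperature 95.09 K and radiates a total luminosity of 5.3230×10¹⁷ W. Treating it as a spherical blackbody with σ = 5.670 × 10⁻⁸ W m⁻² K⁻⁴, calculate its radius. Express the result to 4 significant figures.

L = 4πR²σT⁴ ⇒ R = √(L/(4πσT⁴)).
σT⁴ = 4.63578 W/m², so R = √(5.3230×10¹⁷/(4π×4.63578)) = 9.559×10⁷ m.

R ≈ 9.559×10⁷ m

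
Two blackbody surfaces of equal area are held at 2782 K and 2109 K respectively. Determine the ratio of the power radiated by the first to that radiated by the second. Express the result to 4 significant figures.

P₁/P₂ ≈ 3.028

With equal areas, P₁/P₂ = (T₁/T₂)⁴ = (2782/2109)⁴ = 3.028.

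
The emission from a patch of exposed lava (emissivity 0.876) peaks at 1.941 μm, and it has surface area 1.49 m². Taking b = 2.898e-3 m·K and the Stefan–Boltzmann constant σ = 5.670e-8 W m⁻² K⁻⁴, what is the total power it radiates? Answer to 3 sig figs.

Wien's law: T = b/λ_max = 2.898×10⁻³/1.941×10⁻⁶ = 1493.04 K.
Area A = 1.49 m².
Then P = εσAT⁴ = 0.876×5.670×10⁻⁸×1.49×(1493.04)⁴ = 3.68×10⁵ W.

P ≈ 3.68×10⁵ W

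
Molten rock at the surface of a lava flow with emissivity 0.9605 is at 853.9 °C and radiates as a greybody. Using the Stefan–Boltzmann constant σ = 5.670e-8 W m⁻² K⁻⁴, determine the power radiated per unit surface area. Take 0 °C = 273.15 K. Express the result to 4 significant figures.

I ≈ 8.787×10⁴ W/m²

T = 853.9 °C + 273.15 = 1127.05 K.
Stefan–Boltzmann: I = εσT⁴ = 0.9605 × 5.670×10⁻⁸ × (1127.05)⁴ = 8.787×10⁴ W/m².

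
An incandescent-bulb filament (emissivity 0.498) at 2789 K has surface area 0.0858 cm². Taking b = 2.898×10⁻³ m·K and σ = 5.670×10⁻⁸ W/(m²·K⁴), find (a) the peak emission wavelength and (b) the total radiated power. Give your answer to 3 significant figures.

λ_max ≈ 1.04×10³ nm; P ≈ 14.7 W

(a) λ_max = b/T = 2.898×10⁻³/2789 = 1.039×10⁻⁶ m = 1.04×10³ nm.
Area A = 0.0858 cm² = 8.58×10⁻⁶ m².
(b) P = εσAT⁴ = 0.498×5.670×10⁻⁸×8.58×10⁻⁶×(2789)⁴ = 14.7 W.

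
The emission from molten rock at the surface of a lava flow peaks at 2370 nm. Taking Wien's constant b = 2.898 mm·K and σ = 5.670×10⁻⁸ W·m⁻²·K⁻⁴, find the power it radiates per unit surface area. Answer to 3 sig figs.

Wien's law: T = b/λ_max = 2.898×10⁻³/2.370×10⁻⁶ = 1222.78 K.
Then I = σT⁴ = 5.670×10⁻⁸×(1222.78)⁴ = 1.27×10⁵ W/m².

I ≈ 1.27×10⁵ W/m²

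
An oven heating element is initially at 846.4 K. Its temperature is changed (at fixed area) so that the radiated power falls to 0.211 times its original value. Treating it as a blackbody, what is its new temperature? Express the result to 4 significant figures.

P ∝ T⁴, so T₂/T₁ = (P₂/P₁)^(1/4) = (0.211)^(1/4) = 0.677752.
T₂ = 846.4 × 0.677752 = 573.6 K.

T₂ ≈ 573.6 K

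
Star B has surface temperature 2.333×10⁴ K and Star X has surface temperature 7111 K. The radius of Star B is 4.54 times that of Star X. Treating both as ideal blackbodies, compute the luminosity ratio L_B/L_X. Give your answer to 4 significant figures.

L_B/L_X ≈ 2388

L ∝ R²T⁴, so L_B/L_X = (R_B/R_X)²(T_B/T_X)⁴ = (4.54)² × (2.333×10⁴/7111)⁴ = 20.6116 × 115.861 = 2388.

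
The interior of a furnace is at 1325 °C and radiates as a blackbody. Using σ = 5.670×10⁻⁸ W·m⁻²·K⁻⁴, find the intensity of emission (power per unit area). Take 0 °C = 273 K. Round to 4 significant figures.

T = 1325 °C + 273 = 1598 K.
Stefan–Boltzmann: I = σT⁴ = 5.670×10⁻⁸ × (1598)⁴ = 3.697×10⁵ W/m².

I ≈ 3.697×10⁵ W/m²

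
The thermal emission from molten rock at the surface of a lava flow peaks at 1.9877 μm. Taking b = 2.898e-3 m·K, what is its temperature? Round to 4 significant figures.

T ≈ 1458 K

Wien's law gives T = b/λ_max = (2.898×10⁻³ m·K)/(1.9877×10⁻⁶ m) = 1458 K.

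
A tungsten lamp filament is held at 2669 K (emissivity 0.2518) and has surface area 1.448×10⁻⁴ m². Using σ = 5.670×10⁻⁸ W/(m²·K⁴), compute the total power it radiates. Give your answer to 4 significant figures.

Area A = 1.448×10⁻⁴ m².
P = εσAT⁴ = 0.2518 × 5.670×10⁻⁸ × 1.448×10⁻⁴ × (2669)⁴ = 104.9 W.

P ≈ 104.9 W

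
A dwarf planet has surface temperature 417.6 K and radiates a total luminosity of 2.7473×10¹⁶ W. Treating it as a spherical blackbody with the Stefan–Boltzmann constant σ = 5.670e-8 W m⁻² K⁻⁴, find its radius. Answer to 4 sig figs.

L = 4πR²σT⁴ ⇒ R = √(L/(4πσT⁴)).
σT⁴ = 1724.35 W/m², so R = √(2.7473×10¹⁶/(4π×1724.35)) = 1.126×10⁶ m.

R ≈ 1.126×10⁶ m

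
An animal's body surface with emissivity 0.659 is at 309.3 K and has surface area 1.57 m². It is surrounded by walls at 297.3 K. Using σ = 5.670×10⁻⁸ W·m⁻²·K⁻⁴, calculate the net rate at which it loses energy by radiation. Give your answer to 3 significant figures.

Net loss ≈ 78.6 W

Area A = 1.57 m².
Net radiated power P_net = εσA(T⁴ − T₀⁴) = 0.659×5.670×10⁻⁸×1.57×(309.3⁴ − 297.3⁴).
T⁴ − T₀⁴ = 9.15208×10⁹ − 7.81231×10⁹ = 1.33977×10⁹ K⁴, so P_net = 78.6 W.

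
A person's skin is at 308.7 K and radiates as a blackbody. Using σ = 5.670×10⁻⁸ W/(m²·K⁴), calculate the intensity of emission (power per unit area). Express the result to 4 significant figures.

Stefan–Boltzmann: I = σT⁴ = 5.670×10⁻⁸ × (308.7)⁴ = 514.9 W/m².

I ≈ 514.9 W/m²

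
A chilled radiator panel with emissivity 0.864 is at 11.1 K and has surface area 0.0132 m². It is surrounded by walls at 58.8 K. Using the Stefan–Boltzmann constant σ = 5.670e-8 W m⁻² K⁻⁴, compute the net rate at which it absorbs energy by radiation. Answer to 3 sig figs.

Area A = 0.0132 m².
Net radiated power P_net = εσA(T⁴ − T₀⁴) = 0.864×5.670×10⁻⁸×0.0132×(11.1⁴ − 58.8⁴).
T⁴ − T₀⁴ = 15180.7 − 1.19539×10⁷ = -1.19387×10⁷ K⁴, so P_net = -7.72×10⁻³ W — negative, meaning a net gain of 7.72×10⁻³ W.

Net gain ≈ 7.72×10⁻³ W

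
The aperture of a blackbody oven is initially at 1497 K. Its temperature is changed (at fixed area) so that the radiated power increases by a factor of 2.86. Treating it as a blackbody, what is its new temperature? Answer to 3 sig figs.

T₂ ≈ 1.95×10³ K

P ∝ T⁴, so T₂/T₁ = (P₂/P₁)^(1/4) = (2.86)^(1/4) = 1.30044.
T₂ = 1497 × 1.30044 = 1.95×10³ K.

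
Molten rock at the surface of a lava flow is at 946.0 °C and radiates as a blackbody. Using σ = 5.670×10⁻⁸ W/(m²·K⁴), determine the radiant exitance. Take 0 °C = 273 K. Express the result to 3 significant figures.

I ≈ 1.25×10⁵ W/m²

T = 946.0 °C + 273 = 1219.0 K.
Stefan–Boltzmann: I = σT⁴ = 5.670×10⁻⁸ × (1219.0)⁴ = 1.25×10⁵ W/m².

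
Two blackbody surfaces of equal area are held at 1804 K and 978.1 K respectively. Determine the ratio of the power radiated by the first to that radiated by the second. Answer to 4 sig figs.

P₁/P₂ ≈ 11.57

With equal areas, P₁/P₂ = (T₁/T₂)⁴ = (1804/978.1)⁴ = 11.57.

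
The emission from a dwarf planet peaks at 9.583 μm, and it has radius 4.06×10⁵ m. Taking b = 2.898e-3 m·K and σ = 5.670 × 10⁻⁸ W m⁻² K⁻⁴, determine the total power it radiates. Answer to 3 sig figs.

P ≈ 9.82×10¹⁴ W

Wien's law: T = b/λ_max = 2.898×10⁻³/9.583×10⁻⁶ = 302.411 K.
Surface area A = 4πR² = 4π(4.06×10⁵ m)² = 2.07139×10¹² m².
Then P = σAT⁴ = 5.670×10⁻⁸×2.07139×10¹²×(302.411)⁴ = 9.82×10¹⁴ W.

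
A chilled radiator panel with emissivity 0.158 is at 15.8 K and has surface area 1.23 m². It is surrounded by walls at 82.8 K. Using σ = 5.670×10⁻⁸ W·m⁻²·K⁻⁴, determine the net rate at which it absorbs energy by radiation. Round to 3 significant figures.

Area A = 1.23 m².
Net radiated power P_net = εσA(T⁴ − T₀⁴) = 0.158×5.670×10⁻⁸×1.23×(15.8⁴ − 82.8⁴).
T⁴ − T₀⁴ = 62320.1 − 4.70025×10⁷ = -4.69402×10⁷ K⁴, so P_net = -0.517 W — negative, meaning a net gain of 0.517 W.

Net gain ≈ 0.517 W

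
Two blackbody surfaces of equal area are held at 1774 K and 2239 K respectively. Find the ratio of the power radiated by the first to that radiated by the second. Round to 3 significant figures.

P₁/P₂ ≈ 0.394

With equal areas, P₁/P₂ = (T₁/T₂)⁴ = (1774/2239)⁴ = 0.394.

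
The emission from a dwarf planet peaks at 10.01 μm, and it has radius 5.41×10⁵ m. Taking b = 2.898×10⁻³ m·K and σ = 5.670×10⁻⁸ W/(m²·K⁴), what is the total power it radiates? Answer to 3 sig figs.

P ≈ 1.47×10¹⁵ W

Wien's law: T = b/λ_max = 2.898×10⁻³/1.001×10⁻⁵ = 289.510 K.
Surface area A = 4πR² = 4π(5.41×10⁵ m)² = 3.67794×10¹² m².
Then P = σAT⁴ = 5.670×10⁻⁸×3.67794×10¹²×(289.510)⁴ = 1.47×10¹⁵ W.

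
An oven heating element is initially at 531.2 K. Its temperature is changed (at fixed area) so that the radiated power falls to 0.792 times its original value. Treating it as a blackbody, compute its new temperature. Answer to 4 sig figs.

T₂ ≈ 501.1 K

P ∝ T⁴, so T₂/T₁ = (P₂/P₁)^(1/4) = (0.792)^(1/4) = 0.943368.
T₂ = 531.2 × 0.943368 = 501.1 K.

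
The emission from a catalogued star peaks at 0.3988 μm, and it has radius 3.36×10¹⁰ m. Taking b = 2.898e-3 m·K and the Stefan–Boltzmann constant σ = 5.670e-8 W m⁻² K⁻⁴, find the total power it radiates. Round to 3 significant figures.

Wien's law: T = b/λ_max = 2.898×10⁻³/3.988×10⁻⁷ = 7266.80 K.
Surface area A = 4πR² = 4π(3.36×10¹⁰ m)² = 1.41869×10²² m².
Then P = σAT⁴ = 5.670×10⁻⁸×1.41869×10²²×(7266.80)⁴ = 2.24×10³⁰ W.

P ≈ 2.24×10³⁰ W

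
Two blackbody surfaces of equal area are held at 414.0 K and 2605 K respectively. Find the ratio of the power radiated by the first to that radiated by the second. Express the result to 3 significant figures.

With equal areas, P₁/P₂ = (T₁/T₂)⁴ = (414.0/2605)⁴ = 6.38×10⁻⁴.

P₁/P₂ ≈ 6.38×10⁻⁴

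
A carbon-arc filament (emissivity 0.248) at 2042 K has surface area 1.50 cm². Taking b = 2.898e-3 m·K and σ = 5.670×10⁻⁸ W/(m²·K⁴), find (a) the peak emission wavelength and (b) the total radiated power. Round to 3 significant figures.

(a) λ_max = b/T = 2.898×10⁻³/2042 = 1.419×10⁻⁶ m = 1.42 μm.
Area A = 1.50 cm² = 1.50×10⁻⁴ m².
(b) P = εσAT⁴ = 0.248×5.670×10⁻⁸×1.50×10⁻⁴×(2042)⁴ = 36.7 W.

λ_max ≈ 1.42 μm; P ≈ 36.7 W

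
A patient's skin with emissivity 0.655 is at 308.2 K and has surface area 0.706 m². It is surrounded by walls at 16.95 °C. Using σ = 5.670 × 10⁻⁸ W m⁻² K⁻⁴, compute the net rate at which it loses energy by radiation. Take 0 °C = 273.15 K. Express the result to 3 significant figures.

Surroundings: T = 16.95 °C + 273.15 = 290.10 K.
Area A = 0.706 m².
Net radiated power P_net = εσA(T⁴ − T₀⁴) = 0.655×5.670×10⁻⁸×0.706×(308.2⁴ − 290.10⁴).
T⁴ − T₀⁴ = 9.02258×10⁹ − 7.08257×10⁹ = 1.94001×10⁹ K⁴, so P_net = 50.9 W.

Net loss ≈ 50.9 W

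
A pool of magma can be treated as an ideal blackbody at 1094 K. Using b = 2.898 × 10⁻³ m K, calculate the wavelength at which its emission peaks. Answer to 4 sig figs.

λ_max ≈ 2649 nm

Wien's displacement law: λ_max = b/T = (2.898×10⁻³ m·K)/(1094 K) = 2.6490×10⁻⁶ m.
That is 2649 nm, in the infrared range.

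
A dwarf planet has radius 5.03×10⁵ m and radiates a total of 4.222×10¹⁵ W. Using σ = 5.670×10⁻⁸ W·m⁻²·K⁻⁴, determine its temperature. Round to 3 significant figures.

Surface area A = 4πR² = 4π(5.03×10⁵ m)² = 3.17940×10¹² m².
P = σAT⁴ ⇒ T = (P/(σA))^(1/4) = (4.222×10¹⁵/(5.670×10⁻⁸×3.17940×10¹²))^(1/4) = 391 K.

T ≈ 391 K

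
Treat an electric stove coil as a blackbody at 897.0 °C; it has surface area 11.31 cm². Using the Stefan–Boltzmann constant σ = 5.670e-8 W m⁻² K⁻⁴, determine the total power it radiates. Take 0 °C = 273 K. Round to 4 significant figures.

P ≈ 120.2 W

T = 897.0 °C + 273 = 1170.0 K.
Area A = 11.31 cm² = 1.131×10⁻³ m².
P = σAT⁴ = 5.670×10⁻⁸ × 1.131×10⁻³ × (1170.0)⁴ = 120.2 W.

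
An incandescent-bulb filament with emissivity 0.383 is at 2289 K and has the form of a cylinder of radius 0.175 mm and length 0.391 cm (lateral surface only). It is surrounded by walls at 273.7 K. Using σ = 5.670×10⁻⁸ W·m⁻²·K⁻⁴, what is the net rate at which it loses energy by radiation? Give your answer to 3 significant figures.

Lateral area A = 2πrL = 2π×1.75×10⁻⁴×3.91×10⁻³ = 4.29927×10⁻⁶ m².
Net radiated power P_net = εσA(T⁴ − T₀⁴) = 0.383×5.670×10⁻⁸×4.29927×10⁻⁶×(2289⁴ − 273.7⁴).
T⁴ − T₀⁴ = 2.74526×10¹³ − 5.61176×10⁹ = 2.74470×10¹³ K⁴, so P_net = 2.56 W.

Net loss ≈ 2.56 W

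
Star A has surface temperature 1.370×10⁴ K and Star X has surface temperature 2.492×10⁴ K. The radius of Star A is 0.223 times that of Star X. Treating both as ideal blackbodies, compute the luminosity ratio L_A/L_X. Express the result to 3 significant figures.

L ∝ R²T⁴, so L_A/L_X = (R_A/R_X)²(T_A/T_X)⁴ = (0.223)² × (1.370×10⁴/2.492×10⁴)⁴ = 0.049729 × 0.0913461 = 4.54×10⁻³.

L_A/L_X ≈ 4.54×10⁻³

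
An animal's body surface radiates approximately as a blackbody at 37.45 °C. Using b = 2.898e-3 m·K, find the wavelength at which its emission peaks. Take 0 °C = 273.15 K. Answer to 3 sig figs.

λ_max ≈ 9.33 μm

T = 37.45 °C + 273.15 = 310.60 K.
Wien's displacement law: λ_max = b/T = (2.898×10⁻³ m·K)/(310.60 K) = 9.330×10⁻⁶ m.
That is 9.33 μm, in the infrared range.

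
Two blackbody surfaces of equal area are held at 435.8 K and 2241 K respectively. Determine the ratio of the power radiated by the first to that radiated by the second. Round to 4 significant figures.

P₁/P₂ ≈ 1.430×10⁻³

With equal areas, P₁/P₂ = (T₁/T₂)⁴ = (435.8/2241)⁴ = 1.430×10⁻³.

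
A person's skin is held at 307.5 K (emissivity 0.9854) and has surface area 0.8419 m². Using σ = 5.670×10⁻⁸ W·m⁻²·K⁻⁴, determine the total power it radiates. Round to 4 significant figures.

P ≈ 420.6 W

Area A = 0.8419 m².
P = εσAT⁴ = 0.9854 × 5.670×10⁻⁸ × 0.8419 × (307.5)⁴ = 420.6 W.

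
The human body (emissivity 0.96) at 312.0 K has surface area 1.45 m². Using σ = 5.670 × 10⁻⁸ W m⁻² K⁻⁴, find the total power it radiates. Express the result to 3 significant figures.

P ≈ 748 W

Area A = 1.45 m².
P = εσAT⁴ = 0.96 × 5.670×10⁻⁸ × 1.45 × (312.0)⁴ = 748 W.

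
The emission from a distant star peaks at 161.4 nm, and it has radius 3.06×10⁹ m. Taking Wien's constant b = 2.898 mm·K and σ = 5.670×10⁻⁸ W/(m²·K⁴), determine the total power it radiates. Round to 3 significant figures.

P ≈ 6.93×10²⁹ W

Wien's law: T = b/λ_max = 2.898×10⁻³/1.614×10⁻⁷ = 17955.4 K.
Surface area A = 4πR² = 4π(3.06×10⁹ m)² = 1.17666×10²⁰ m².
Then P = σAT⁴ = 5.670×10⁻⁸×1.17666×10²⁰×(17955.4)⁴ = 6.93×10²⁹ W.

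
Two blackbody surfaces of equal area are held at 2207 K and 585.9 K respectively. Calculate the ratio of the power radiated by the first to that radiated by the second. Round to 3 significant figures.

With equal areas, P₁/P₂ = (T₁/T₂)⁴ = (2207/585.9)⁴ = 201.

P₁/P₂ ≈ 201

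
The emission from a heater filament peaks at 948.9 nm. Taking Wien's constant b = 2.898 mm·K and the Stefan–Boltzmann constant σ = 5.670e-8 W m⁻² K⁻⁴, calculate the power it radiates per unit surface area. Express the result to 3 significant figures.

Wien's law: T = b/λ_max = 2.898×10⁻³/9.489×10⁻⁷ = 3054.06 K.
Then I = σT⁴ = 5.670×10⁻⁸×(3054.06)⁴ = 4.93×10⁶ W/m².

I ≈ 4.93×10⁶ W/m²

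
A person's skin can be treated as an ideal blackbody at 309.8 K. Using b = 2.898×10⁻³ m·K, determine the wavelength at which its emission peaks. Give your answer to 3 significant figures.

λ_max ≈ 9.35 μm

Wien's displacement law: λ_max = b/T = (2.898×10⁻³ m·K)/(309.8 K) = 9.354×10⁻⁶ m.
That is 9.35 μm, in the infrared range.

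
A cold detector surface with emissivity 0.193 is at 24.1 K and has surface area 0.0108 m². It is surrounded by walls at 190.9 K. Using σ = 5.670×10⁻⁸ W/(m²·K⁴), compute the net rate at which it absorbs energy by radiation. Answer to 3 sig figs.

Area A = 0.0108 m².
Net radiated power P_net = εσA(T⁴ − T₀⁴) = 0.193×5.670×10⁻⁸×0.0108×(24.1⁴ − 190.9⁴).
T⁴ − T₀⁴ = 3.37340×10⁵ − 1.32808×10⁹ = -1.32774×10⁹ K⁴, so P_net = -0.157 W — negative, meaning a net gain of 0.157 W.

Net gain ≈ 0.157 W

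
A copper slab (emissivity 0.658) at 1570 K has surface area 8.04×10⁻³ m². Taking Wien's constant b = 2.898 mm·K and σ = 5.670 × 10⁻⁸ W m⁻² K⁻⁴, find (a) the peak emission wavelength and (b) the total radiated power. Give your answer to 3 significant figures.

(a) λ_max = b/T = 2.898×10⁻³/1570 = 1.846×10⁻⁶ m = 1.85 μm.
Area A = 8.04×10⁻³ m².
(b) P = εσAT⁴ = 0.658×5.670×10⁻⁸×8.04×10⁻³×(1570)⁴ = 1.82×10³ W.

λ_max ≈ 1.85 μm; P ≈ 1.82×10³ W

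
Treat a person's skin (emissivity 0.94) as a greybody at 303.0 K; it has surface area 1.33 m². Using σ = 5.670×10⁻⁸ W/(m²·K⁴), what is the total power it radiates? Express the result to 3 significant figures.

P ≈ 597 W

Area A = 1.33 m².
P = εσAT⁴ = 0.94 × 5.670×10⁻⁸ × 1.33 × (303.0)⁴ = 597 W.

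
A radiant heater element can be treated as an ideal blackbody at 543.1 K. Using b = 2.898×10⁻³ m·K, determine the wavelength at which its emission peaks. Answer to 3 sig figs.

Wien's displacement law: λ_max = b/T = (2.898×10⁻³ m·K)/(543.1 K) = 5.336×10⁻⁶ m.
That is 5.34 μm, in the infrared range.

λ_max ≈ 5.34 μm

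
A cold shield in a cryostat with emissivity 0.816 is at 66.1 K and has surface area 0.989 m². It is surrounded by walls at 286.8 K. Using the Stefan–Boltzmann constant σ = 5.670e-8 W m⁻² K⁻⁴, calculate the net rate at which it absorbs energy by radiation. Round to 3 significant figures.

Area A = 0.989 m².
Net radiated power P_net = εσA(T⁴ − T₀⁴) = 0.816×5.670×10⁻⁸×0.989×(66.1⁴ − 286.8⁴).
T⁴ − T₀⁴ = 1.90900×10⁷ − 6.76576×10⁹ = -6.74667×10⁹ K⁴, so P_net = -309 W — negative, meaning a net gain of 309 W.

Net gain ≈ 309 W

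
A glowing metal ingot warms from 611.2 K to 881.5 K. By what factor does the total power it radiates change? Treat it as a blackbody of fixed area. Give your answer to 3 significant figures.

P₂/P₁ ≈ 4.33

P ∝ T⁴, so P₂/P₁ = (T₂/T₁)⁴ = (881.5/611.2)⁴ = (1.44224)⁴ = 4.33.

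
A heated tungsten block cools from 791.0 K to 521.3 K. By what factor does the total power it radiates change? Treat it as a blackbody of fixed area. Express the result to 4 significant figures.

P₂/P₁ ≈ 0.1886

P ∝ T⁴, so P₂/P₁ = (T₂/T₁)⁴ = (521.3/791.0)⁴ = (0.659039)⁴ = 0.1886.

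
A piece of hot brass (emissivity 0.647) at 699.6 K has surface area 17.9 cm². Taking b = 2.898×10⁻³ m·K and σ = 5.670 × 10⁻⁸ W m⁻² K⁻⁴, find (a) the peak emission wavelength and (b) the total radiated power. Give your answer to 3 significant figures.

λ_max ≈ 4.14 μm; P ≈ 15.7 W

(a) λ_max = b/T = 2.898×10⁻³/699.6 = 4.142×10⁻⁶ m = 4.14 μm.
Area A = 17.9 cm² = 1.79×10⁻³ m².
(b) P = εσAT⁴ = 0.647×5.670×10⁻⁸×1.79×10⁻³×(699.6)⁴ = 15.7 W.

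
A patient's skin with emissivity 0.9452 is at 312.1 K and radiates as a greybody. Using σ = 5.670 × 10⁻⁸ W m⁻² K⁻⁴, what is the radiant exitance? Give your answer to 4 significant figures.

Stefan–Boltzmann: I = εσT⁴ = 0.9452 × 5.670×10⁻⁸ × (312.1)⁴ = 508.5 W/m².

I ≈ 508.5 W/m²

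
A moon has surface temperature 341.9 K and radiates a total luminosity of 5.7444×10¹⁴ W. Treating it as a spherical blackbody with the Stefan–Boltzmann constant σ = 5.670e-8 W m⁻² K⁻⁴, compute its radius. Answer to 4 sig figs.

R ≈ 2.429×10⁵ m

L = 4πR²σT⁴ ⇒ R = √(L/(4πσT⁴)).
σT⁴ = 774.782 W/m², so R = √(5.7444×10¹⁴/(4π×774.782)) = 2.429×10⁵ m.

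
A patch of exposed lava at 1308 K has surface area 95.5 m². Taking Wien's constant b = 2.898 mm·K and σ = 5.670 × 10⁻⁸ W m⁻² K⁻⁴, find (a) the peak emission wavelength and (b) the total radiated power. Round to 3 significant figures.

(a) λ_max = b/T = 2.898×10⁻³/1308 = 2.216×10⁻⁶ m = 2.22 μm.
Area A = 95.5 m².
(b) P = σAT⁴ = 5.670×10⁻⁸×95.5×(1308)⁴ = 1.58×10⁷ W.

λ_max ≈ 2.22 μm; P ≈ 1.58×10⁷ W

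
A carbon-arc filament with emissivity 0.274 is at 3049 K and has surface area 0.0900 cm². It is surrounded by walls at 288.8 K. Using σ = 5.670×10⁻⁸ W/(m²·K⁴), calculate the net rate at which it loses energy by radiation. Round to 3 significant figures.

Area A = 0.0900 cm² = 9.00×10⁻⁶ m².
Net radiated power P_net = εσA(T⁴ − T₀⁴) = 0.274×5.670×10⁻⁸×9.00×10⁻⁶×(3049⁴ − 288.8⁴).
T⁴ − T₀⁴ = 8.64231×10¹³ − 6.95647×10⁹ = 8.64161×10¹³ K⁴, so P_net = 12.1 W.

Net loss ≈ 12.1 W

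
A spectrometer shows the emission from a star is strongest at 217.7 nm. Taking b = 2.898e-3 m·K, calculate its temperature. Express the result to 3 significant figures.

T ≈ 1.33×10⁴ K

Wien's law gives T = b/λ_max = (2.898×10⁻³ m·K)/(2.177×10⁻⁷ m) = 1.33×10⁴ K.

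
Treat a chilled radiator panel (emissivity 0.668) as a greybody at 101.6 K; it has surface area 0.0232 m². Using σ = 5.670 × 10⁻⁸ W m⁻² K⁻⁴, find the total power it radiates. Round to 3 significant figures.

Area A = 0.0232 m².
P = εσAT⁴ = 0.668 × 5.670×10⁻⁸ × 0.0232 × (101.6)⁴ = 0.0936 W.

P ≈ 0.0936 W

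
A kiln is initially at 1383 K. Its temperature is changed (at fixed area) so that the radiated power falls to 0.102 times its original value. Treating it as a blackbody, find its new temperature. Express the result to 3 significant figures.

P ∝ T⁴, so T₂/T₁ = (P₂/P₁)^(1/4) = (0.102)^(1/4) = 0.565132.
T₂ = 1383 × 0.565132 = 782 K.

T₂ ≈ 782 K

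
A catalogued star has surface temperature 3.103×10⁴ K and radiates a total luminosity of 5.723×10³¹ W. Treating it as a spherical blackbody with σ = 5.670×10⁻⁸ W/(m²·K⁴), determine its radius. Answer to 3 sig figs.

R ≈ 9.31×10⁹ m

L = 4πR²σT⁴ ⇒ R = √(L/(4πσT⁴)).
σT⁴ = 5.25666×10¹⁰ W/m², so R = √(5.723×10³¹/(4π×5.25666×10¹⁰)) = 9.31×10⁹ m.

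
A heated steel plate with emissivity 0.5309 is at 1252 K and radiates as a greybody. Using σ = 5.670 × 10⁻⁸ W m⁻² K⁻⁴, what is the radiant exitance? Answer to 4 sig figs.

I ≈ 7.396×10⁴ W/m²

Stefan–Boltzmann: I = εσT⁴ = 0.5309 × 5.670×10⁻⁸ × (1252)⁴ = 7.396×10⁴ W/m².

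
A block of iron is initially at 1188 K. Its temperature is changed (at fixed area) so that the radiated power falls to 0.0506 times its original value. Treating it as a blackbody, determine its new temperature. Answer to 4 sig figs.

P ∝ T⁴, so T₂/T₁ = (P₂/P₁)^(1/4) = (0.0506)^(1/4) = 0.474283.
T₂ = 1188 × 0.474283 = 563.4 K.

T₂ ≈ 563.4 K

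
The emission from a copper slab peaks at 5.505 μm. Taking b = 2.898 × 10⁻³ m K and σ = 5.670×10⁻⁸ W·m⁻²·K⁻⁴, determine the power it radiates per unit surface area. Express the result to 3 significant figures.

I ≈ 4.35×10³ W/m²

Wien's law: T = b/λ_max = 2.898×10⁻³/5.505×10⁻⁶ = 526.431 K.
Then I = σT⁴ = 5.670×10⁻⁸×(526.431)⁴ = 4.35×10³ W/m².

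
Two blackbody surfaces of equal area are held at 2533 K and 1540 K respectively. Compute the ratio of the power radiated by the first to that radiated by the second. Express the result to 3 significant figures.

With equal areas, P₁/P₂ = (T₁/T₂)⁴ = (2533/1540)⁴ = 7.32.

P₁/P₂ ≈ 7.32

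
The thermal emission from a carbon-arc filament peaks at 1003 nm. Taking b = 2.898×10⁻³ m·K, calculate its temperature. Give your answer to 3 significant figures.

T ≈ 2.89×10³ K

Wien's law gives T = b/λ_max = (2.898×10⁻³ m·K)/(1.003×10⁻⁶ m) = 2.89×10³ K.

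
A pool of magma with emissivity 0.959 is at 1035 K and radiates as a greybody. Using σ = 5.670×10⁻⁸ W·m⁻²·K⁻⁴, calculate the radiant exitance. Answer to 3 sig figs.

Stefan–Boltzmann: I = εσT⁴ = 0.959 × 5.670×10⁻⁸ × (1035)⁴ = 6.24×10⁴ W/m².

I ≈ 6.24×10⁴ W/m²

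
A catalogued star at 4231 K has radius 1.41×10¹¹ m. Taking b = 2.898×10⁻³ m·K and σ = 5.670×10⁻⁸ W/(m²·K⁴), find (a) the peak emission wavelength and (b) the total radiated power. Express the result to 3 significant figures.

(a) λ_max = b/T = 2.898×10⁻³/4231 = 6.849×10⁻⁷ m = 685 nm.
Surface area A = 4πR² = 4π(1.41×10¹¹ m)² = 2.49832×10²³ m².
(b) P = σAT⁴ = 5.670×10⁻⁸×2.49832×10²³×(4231)⁴ = 4.54×10³⁰ W.

λ_max ≈ 685 nm; P ≈ 4.54×10³⁰ W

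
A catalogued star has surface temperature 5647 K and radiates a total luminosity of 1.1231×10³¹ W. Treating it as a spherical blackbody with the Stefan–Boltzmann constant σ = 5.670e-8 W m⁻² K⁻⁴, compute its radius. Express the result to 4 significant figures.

R ≈ 1.245×10¹¹ m

L = 4πR²σT⁴ ⇒ R = √(L/(4πσT⁴)).
σT⁴ = 5.76573×10⁷ W/m², so R = √(1.1231×10³¹/(4π×5.76573×10⁷)) = 1.245×10¹¹ m.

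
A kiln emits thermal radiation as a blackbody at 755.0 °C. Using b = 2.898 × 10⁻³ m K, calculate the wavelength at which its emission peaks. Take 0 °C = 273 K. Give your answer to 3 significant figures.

T = 755.0 °C + 273 = 1028.0 K.
Wien's displacement law: λ_max = b/T = (2.898×10⁻³ m·K)/(1028.0 K) = 2.819×10⁻⁶ m.
That is 2.82×10³ nm, in the infrared range.

λ_max ≈ 2.82×10³ nm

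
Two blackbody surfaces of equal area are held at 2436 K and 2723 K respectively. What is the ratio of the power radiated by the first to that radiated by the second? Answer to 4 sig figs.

P₁/P₂ ≈ 0.6405

With equal areas, P₁/P₂ = (T₁/T₂)⁴ = (2436/2723)⁴ = 0.6405.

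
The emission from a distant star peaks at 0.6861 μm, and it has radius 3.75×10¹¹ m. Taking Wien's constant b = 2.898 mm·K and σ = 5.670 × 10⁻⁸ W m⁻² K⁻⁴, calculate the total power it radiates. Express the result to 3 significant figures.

Wien's law: T = b/λ_max = 2.898×10⁻³/6.861×10⁻⁷ = 4223.87 K.
Surface area A = 4πR² = 4π(3.75×10¹¹ m)² = 1.76715×10²⁴ m².
Then P = σAT⁴ = 5.670×10⁻⁸×1.76715×10²⁴×(4223.87)⁴ = 3.19×10³¹ W.

P ≈ 3.19×10³¹ W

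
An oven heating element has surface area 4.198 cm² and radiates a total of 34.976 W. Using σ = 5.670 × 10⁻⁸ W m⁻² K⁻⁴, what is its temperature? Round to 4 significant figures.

Area A = 4.198 cm² = 4.198×10⁻⁴ m².
P = σAT⁴ ⇒ T = (P/(σA))^(1/4) = (34.976/(5.670×10⁻⁸×4.198×10⁻⁴))^(1/4) = 1101 K.

T ≈ 1101 K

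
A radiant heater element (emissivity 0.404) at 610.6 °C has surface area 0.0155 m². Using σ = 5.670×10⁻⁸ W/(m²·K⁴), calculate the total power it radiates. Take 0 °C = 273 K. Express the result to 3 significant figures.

T = 610.6 °C + 273 = 883.6 K.
Area A = 0.0155 m².
P = εσAT⁴ = 0.404 × 5.670×10⁻⁸ × 0.0155 × (883.6)⁴ = 216 W.

P ≈ 216 W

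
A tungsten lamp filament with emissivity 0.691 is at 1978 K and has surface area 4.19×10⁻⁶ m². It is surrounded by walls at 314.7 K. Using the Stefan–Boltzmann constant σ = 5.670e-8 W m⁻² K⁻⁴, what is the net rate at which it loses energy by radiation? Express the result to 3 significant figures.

Net loss ≈ 2.51 W

Area A = 4.19×10⁻⁶ m².
Net radiated power P_net = εσA(T⁴ − T₀⁴) = 0.691×5.670×10⁻⁸×4.19×10⁻⁶×(1978⁴ − 314.7⁴).
T⁴ − T₀⁴ = 1.53075×10¹³ − 9.80815×10⁹ = 1.52977×10¹³ K⁴, so P_net = 2.51 W.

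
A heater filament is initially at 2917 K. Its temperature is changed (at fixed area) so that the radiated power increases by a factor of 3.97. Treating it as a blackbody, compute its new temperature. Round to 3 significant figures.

T₂ ≈ 4.12×10³ K

P ∝ T⁴, so T₂/T₁ = (P₂/P₁)^(1/4) = (3.97)^(1/4) = 1.41155.
T₂ = 2917 × 1.41155 = 4.12×10³ K.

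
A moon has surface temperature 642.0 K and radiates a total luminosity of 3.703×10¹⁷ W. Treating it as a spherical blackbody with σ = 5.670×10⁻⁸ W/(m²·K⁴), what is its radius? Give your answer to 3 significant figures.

L = 4πR²σT⁴ ⇒ R = √(L/(4πσT⁴)).
σT⁴ = 9632.15 W/m², so R = √(3.703×10¹⁷/(4π×9632.15)) = 1.75×10⁶ m.

R ≈ 1.75×10⁶ m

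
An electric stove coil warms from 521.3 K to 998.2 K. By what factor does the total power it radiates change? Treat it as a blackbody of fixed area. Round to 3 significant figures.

P ∝ T⁴, so P₂/P₁ = (T₂/T₁)⁴ = (998.2/521.3)⁴ = (1.91483)⁴ = 13.4.

P₂/P₁ ≈ 13.4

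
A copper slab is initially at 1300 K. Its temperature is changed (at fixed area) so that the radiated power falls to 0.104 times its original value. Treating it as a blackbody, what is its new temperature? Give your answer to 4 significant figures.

P ∝ T⁴, so T₂/T₁ = (P₂/P₁)^(1/4) = (0.104)^(1/4) = 0.567882.
T₂ = 1300 × 0.567882 = 738.2 K.

T₂ ≈ 738.2 K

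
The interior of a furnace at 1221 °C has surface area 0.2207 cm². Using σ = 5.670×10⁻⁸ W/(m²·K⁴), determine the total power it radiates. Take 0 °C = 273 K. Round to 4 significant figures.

T = 1221 °C + 273 = 1494 K.
Area A = 0.2207 cm² = 2.207×10⁻⁵ m².
P = σAT⁴ = 5.670×10⁻⁸ × 2.207×10⁻⁵ × (1494)⁴ = 6.234 W.

P ≈ 6.234 W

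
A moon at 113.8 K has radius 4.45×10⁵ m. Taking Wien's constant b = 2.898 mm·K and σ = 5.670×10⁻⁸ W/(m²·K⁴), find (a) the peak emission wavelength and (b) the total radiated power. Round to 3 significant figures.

λ_max ≈ 25.5 μm; P ≈ 2.37×10¹³ W

(a) λ_max = b/T = 2.898×10⁻³/113.8 = 2.547×10⁻⁵ m = 25.5 μm.
Surface area A = 4πR² = 4π(4.45×10⁵ m)² = 2.48846×10¹² m².
(b) P = σAT⁴ = 5.670×10⁻⁸×2.48846×10¹²×(113.8)⁴ = 2.37×10¹³ W.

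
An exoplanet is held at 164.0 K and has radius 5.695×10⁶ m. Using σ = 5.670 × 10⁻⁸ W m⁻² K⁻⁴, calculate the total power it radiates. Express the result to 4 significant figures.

P ≈ 1.672×10¹⁶ W

Surface area A = 4πR² = 4π(5.695×10⁶ m)² = 4.07565×10¹⁴ m².
P = σAT⁴ = 5.670×10⁻⁸ × 4.07565×10¹⁴ × (164.0)⁴ = 1.672×10¹⁶ W.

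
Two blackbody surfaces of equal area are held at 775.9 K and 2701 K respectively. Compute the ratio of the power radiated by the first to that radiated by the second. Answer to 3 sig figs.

P₁/P₂ ≈ 6.81×10⁻³

With equal areas, P₁/P₂ = (T₁/T₂)⁴ = (775.9/2701)⁴ = 6.81×10⁻³.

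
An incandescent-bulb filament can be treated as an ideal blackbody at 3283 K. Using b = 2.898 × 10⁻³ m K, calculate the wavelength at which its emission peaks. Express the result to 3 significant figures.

λ_max ≈ 0.883 μm

Wien's displacement law: λ_max = b/T = (2.898×10⁻³ m·K)/(3283 K) = 8.827×10⁻⁷ m.
That is 0.883 μm, in the infrared range.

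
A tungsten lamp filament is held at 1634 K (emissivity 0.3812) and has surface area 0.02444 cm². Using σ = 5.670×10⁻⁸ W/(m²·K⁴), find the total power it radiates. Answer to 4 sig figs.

Area A = 0.02444 cm² = 2.444×10⁻⁶ m².
P = εσAT⁴ = 0.3812 × 5.670×10⁻⁸ × 2.444×10⁻⁶ × (1634)⁴ = 0.3766 W.

P ≈ 0.3766 W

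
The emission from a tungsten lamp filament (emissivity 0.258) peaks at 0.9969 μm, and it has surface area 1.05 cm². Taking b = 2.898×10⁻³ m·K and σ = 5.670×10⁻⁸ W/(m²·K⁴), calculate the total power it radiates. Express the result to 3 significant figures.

Wien's law: T = b/λ_max = 2.898×10⁻³/9.969×10⁻⁷ = 2907.01 K.
Area A = 1.05 cm² = 1.05×10⁻⁴ m².
Then P = εσAT⁴ = 0.258×5.670×10⁻⁸×1.05×10⁻⁴×(2907.01)⁴ = 110 W.

P ≈ 110 W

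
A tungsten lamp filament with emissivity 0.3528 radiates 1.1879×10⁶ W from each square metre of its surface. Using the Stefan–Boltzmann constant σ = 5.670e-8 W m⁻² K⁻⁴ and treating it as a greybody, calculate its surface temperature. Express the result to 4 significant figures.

T ≈ 2776 K

I = εσT⁴, so T = (I/εσ)^(1/4) = (1.1879×10⁶/(0.3528×5.670×10⁻⁸))^(1/4) = 2776 K.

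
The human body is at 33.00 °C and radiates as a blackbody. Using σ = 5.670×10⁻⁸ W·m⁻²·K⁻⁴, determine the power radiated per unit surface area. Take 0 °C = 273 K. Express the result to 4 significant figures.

T = 33.00 °C + 273 = 306.00 K.
Stefan–Boltzmann: I = σT⁴ = 5.670×10⁻⁸ × (306.00)⁴ = 497.1 W/m².

I ≈ 497.1 W/m²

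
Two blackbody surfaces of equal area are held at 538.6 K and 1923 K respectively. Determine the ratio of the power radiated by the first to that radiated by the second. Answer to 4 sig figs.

With equal areas, P₁/P₂ = (T₁/T₂)⁴ = (538.6/1923)⁴ = 6.154×10⁻³.

P₁/P₂ ≈ 6.154×10⁻³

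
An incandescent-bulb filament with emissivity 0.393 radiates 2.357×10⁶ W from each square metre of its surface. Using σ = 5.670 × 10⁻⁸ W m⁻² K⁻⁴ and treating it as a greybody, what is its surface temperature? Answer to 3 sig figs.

I = εσT⁴, so T = (I/εσ)^(1/4) = (2.357×10⁶/(0.393×5.670×10⁻⁸))^(1/4) = 3.21×10³ K.

T ≈ 3.21×10³ K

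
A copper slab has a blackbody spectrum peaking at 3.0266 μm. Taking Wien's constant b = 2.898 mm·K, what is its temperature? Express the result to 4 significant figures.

Wien's law gives T = b/λ_max = (2.898×10⁻³ m·K)/(3.0266×10⁻⁶ m) = 957.5 K.

T ≈ 957.5 K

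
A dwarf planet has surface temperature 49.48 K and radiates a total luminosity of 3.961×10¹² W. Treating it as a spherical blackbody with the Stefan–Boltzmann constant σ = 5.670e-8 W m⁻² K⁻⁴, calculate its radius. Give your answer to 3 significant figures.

L = 4πR²σT⁴ ⇒ R = √(L/(4πσT⁴)).
σT⁴ = 0.339861 W/m², so R = √(3.961×10¹²/(4π×0.339861)) = 9.63×10⁵ m.

R ≈ 9.63×10⁵ m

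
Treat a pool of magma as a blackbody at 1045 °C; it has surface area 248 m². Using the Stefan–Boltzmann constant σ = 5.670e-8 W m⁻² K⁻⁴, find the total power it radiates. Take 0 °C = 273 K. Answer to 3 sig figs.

T = 1045 °C + 273 = 1318 K.
Area A = 248 m².
P = σAT⁴ = 5.670×10⁻⁸ × 248 × (1318)⁴ = 4.24×10⁷ W.

P ≈ 4.24×10⁷ W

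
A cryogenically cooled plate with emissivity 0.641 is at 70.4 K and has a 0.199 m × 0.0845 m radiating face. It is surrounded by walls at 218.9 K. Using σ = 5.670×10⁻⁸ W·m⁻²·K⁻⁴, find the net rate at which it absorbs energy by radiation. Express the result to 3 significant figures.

Net gain ≈ 1.39 W

Area A = 0.199 × 0.0845 = 0.0168155 m².
Net radiated power P_net = εσA(T⁴ − T₀⁴) = 0.641×5.670×10⁻⁸×0.0168155×(70.4⁴ − 218.9⁴).
T⁴ − T₀⁴ = 2.45635×10⁷ − 2.29606×10⁹ = -2.27150×10⁹ K⁴, so P_net = -1.39 W — negative, meaning a net gain of 1.39 W.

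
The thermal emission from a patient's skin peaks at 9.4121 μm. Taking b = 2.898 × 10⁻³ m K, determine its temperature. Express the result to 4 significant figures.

Wien's law gives T = b/λ_max = (2.898×10⁻³ m·K)/(9.4121×10⁻⁶ m) = 307.9 K.

T ≈ 307.9 K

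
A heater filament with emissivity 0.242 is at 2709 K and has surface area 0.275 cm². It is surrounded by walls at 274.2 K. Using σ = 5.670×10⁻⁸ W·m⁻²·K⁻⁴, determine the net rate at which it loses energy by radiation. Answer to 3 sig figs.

Area A = 0.275 cm² = 2.75×10⁻⁵ m².
Net radiated power P_net = εσA(T⁴ − T₀⁴) = 0.242×5.670×10⁻⁸×2.75×10⁻⁵×(2709⁴ − 274.2⁴).
T⁴ − T₀⁴ = 5.38562×10¹³ − 5.65288×10⁹ = 5.38505×10¹³ K⁴, so P_net = 20.3 W.

Net loss ≈ 20.3 W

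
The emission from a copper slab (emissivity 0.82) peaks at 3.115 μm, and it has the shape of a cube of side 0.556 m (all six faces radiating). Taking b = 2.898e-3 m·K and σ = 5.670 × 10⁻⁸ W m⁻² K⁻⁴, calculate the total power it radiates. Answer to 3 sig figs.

P ≈ 6.46×10⁴ W

Wien's law: T = b/λ_max = 2.898×10⁻³/3.115×10⁻⁶ = 930.337 K.
Area A = 6s² = 6×(0.556 m)² = 1.85482 m².
Then P = εσAT⁴ = 0.82×5.670×10⁻⁸×1.85482×(930.337)⁴ = 6.46×10⁴ W.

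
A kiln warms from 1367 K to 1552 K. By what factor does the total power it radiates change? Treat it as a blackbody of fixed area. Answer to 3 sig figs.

P ∝ T⁴, so P₂/P₁ = (T₂/T₁)⁴ = (1552/1367)⁴ = (1.13533)⁴ = 1.66.

P₂/P₁ ≈ 1.66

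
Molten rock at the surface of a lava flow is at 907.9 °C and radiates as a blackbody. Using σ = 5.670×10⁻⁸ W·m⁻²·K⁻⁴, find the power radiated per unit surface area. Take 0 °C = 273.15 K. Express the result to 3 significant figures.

I ≈ 1.10×10⁵ W/m²

T = 907.9 °C + 273.15 = 1181.05 K.
Stefan–Boltzmann: I = σT⁴ = 5.670×10⁻⁸ × (1181.05)⁴ = 1.10×10⁵ W/m².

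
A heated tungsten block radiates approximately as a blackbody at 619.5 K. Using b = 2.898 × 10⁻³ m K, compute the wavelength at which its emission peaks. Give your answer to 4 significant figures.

Wien's displacement law: λ_max = b/T = (2.898×10⁻³ m·K)/(619.5 K) = 4.6780×10⁻⁶ m.
That is 4.678 μm, in the infrared range.

λ_max ≈ 4.678 μm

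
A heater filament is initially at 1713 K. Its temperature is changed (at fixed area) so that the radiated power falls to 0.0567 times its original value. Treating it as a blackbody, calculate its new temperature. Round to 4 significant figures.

P ∝ T⁴, so T₂/T₁ = (P₂/P₁)^(1/4) = (0.0567)^(1/4) = 0.487973.
T₂ = 1713 × 0.487973 = 835.9 K.

T₂ ≈ 835.9 K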